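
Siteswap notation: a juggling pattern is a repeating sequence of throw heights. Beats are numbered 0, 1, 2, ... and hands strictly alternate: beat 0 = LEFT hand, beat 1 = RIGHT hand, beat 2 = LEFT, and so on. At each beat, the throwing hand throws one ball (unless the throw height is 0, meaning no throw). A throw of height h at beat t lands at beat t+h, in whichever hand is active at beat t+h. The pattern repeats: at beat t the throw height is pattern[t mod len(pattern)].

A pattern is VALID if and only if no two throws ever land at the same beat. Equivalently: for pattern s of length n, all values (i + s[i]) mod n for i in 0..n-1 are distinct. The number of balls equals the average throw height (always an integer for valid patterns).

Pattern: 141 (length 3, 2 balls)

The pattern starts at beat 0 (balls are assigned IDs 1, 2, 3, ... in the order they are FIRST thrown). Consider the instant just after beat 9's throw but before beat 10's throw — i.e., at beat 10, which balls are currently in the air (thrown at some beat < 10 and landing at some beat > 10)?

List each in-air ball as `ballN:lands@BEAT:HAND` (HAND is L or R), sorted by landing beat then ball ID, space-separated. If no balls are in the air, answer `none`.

Beat 0 (L): throw ball1 h=1 -> lands@1:R; in-air after throw: [b1@1:R]
Beat 1 (R): throw ball1 h=4 -> lands@5:R; in-air after throw: [b1@5:R]
Beat 2 (L): throw ball2 h=1 -> lands@3:R; in-air after throw: [b2@3:R b1@5:R]
Beat 3 (R): throw ball2 h=1 -> lands@4:L; in-air after throw: [b2@4:L b1@5:R]
Beat 4 (L): throw ball2 h=4 -> lands@8:L; in-air after throw: [b1@5:R b2@8:L]
Beat 5 (R): throw ball1 h=1 -> lands@6:L; in-air after throw: [b1@6:L b2@8:L]
Beat 6 (L): throw ball1 h=1 -> lands@7:R; in-air after throw: [b1@7:R b2@8:L]
Beat 7 (R): throw ball1 h=4 -> lands@11:R; in-air after throw: [b2@8:L b1@11:R]
Beat 8 (L): throw ball2 h=1 -> lands@9:R; in-air after throw: [b2@9:R b1@11:R]
Beat 9 (R): throw ball2 h=1 -> lands@10:L; in-air after throw: [b2@10:L b1@11:R]
Beat 10 (L): throw ball2 h=4 -> lands@14:L; in-air after throw: [b1@11:R b2@14:L]

Answer: ball1:lands@11:R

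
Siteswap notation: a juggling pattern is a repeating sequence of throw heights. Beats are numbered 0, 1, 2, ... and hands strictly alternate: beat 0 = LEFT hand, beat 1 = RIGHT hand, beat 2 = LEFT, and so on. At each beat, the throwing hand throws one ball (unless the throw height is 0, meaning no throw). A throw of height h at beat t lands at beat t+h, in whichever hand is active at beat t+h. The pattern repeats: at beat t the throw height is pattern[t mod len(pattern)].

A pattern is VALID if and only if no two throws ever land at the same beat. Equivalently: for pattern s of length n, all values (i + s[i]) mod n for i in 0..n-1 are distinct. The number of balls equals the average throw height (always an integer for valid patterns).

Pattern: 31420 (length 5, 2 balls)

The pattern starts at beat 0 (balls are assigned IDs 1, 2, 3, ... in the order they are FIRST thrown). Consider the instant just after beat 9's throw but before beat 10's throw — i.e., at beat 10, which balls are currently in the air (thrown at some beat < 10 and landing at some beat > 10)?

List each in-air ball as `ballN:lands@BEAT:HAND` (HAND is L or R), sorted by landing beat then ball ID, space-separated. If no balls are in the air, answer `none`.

Answer: ball2:lands@11:R

Derivation:
Beat 0 (L): throw ball1 h=3 -> lands@3:R; in-air after throw: [b1@3:R]
Beat 1 (R): throw ball2 h=1 -> lands@2:L; in-air after throw: [b2@2:L b1@3:R]
Beat 2 (L): throw ball2 h=4 -> lands@6:L; in-air after throw: [b1@3:R b2@6:L]
Beat 3 (R): throw ball1 h=2 -> lands@5:R; in-air after throw: [b1@5:R b2@6:L]
Beat 5 (R): throw ball1 h=3 -> lands@8:L; in-air after throw: [b2@6:L b1@8:L]
Beat 6 (L): throw ball2 h=1 -> lands@7:R; in-air after throw: [b2@7:R b1@8:L]
Beat 7 (R): throw ball2 h=4 -> lands@11:R; in-air after throw: [b1@8:L b2@11:R]
Beat 8 (L): throw ball1 h=2 -> lands@10:L; in-air after throw: [b1@10:L b2@11:R]
Beat 10 (L): throw ball1 h=3 -> lands@13:R; in-air after throw: [b2@11:R b1@13:R]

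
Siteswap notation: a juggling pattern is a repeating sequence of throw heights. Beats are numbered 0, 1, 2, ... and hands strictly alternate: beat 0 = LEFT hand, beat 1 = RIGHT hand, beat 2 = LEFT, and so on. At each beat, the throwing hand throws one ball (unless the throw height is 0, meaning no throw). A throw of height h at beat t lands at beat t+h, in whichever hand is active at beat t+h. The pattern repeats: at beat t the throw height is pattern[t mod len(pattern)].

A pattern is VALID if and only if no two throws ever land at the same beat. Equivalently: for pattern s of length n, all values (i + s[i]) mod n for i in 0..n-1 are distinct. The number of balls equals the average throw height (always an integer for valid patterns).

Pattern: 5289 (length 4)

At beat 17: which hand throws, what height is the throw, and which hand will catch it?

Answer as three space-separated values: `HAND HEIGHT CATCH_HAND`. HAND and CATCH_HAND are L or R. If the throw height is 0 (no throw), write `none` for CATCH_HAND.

Beat 17: 17 mod 2 = 1, so hand = R
Throw height = pattern[17 mod 4] = pattern[1] = 2
Lands at beat 17+2=19, 19 mod 2 = 1, so catch hand = R

Answer: R 2 R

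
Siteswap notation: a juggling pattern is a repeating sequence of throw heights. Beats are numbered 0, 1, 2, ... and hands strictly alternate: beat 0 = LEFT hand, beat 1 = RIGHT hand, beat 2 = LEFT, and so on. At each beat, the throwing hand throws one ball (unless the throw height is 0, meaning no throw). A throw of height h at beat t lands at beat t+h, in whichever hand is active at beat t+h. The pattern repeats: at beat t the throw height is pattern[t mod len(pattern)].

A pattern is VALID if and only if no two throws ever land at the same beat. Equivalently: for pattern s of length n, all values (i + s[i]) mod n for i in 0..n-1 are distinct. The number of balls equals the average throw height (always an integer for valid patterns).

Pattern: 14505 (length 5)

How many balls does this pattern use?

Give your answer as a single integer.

Answer: 3

Derivation:
Pattern = [1, 4, 5, 0, 5], length n = 5
  position 0: throw height = 1, running sum = 1
  position 1: throw height = 4, running sum = 5
  position 2: throw height = 5, running sum = 10
  position 3: throw height = 0, running sum = 10
  position 4: throw height = 5, running sum = 15
Total sum = 15; balls = sum / n = 15 / 5 = 3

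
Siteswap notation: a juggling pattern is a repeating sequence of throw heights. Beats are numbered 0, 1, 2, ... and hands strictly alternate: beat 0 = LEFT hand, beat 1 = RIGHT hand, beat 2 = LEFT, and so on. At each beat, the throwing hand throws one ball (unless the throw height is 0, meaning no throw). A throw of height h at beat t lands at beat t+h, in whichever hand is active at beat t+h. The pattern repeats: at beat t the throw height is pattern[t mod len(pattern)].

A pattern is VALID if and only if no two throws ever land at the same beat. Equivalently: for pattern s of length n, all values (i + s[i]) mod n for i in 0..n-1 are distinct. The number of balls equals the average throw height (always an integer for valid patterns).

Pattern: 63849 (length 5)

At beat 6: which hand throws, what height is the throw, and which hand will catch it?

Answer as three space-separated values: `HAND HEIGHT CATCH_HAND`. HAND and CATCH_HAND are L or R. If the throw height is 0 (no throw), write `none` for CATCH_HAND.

Beat 6: 6 mod 2 = 0, so hand = L
Throw height = pattern[6 mod 5] = pattern[1] = 3
Lands at beat 6+3=9, 9 mod 2 = 1, so catch hand = R

Answer: L 3 R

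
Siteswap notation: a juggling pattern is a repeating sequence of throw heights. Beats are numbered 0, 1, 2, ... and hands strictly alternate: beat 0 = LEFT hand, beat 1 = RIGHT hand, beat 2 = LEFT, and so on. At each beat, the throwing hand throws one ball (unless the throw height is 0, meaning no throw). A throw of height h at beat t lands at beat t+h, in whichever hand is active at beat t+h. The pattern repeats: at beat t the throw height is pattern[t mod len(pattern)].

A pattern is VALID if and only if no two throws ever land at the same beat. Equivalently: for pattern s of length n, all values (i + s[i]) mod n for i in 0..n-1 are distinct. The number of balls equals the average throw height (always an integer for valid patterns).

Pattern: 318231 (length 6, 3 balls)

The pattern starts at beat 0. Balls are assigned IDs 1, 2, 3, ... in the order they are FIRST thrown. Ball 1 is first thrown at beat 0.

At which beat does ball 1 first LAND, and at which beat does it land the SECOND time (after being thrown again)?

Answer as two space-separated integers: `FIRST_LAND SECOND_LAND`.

Beat 0 (L): throw ball1 h=3 -> lands@3:R; in-air after throw: [b1@3:R]
Beat 1 (R): throw ball2 h=1 -> lands@2:L; in-air after throw: [b2@2:L b1@3:R]
Beat 2 (L): throw ball2 h=8 -> lands@10:L; in-air after throw: [b1@3:R b2@10:L]
Beat 3 (R): throw ball1 h=2 -> lands@5:R; in-air after throw: [b1@5:R b2@10:L]
Beat 4 (L): throw ball3 h=3 -> lands@7:R; in-air after throw: [b1@5:R b3@7:R b2@10:L]
Beat 5 (R): throw ball1 h=1 -> lands@6:L; in-air after throw: [b1@6:L b3@7:R b2@10:L]
Ball 1: thrown@0 h=3 -> first land @3; rethrown@3 h=2 -> second land @5

Answer: 3 5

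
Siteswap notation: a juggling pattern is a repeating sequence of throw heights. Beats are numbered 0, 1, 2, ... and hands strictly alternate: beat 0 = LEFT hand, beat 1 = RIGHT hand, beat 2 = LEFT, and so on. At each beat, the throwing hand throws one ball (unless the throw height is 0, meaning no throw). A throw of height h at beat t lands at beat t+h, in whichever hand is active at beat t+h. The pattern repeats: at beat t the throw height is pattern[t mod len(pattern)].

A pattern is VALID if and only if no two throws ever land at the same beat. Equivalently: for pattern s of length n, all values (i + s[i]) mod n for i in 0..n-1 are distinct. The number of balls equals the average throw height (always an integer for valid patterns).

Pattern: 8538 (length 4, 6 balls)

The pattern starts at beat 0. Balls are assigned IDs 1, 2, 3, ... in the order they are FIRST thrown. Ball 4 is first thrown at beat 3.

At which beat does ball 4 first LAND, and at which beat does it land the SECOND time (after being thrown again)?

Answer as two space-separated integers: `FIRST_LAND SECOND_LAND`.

Beat 0 (L): throw ball1 h=8 -> lands@8:L; in-air after throw: [b1@8:L]
Beat 1 (R): throw ball2 h=5 -> lands@6:L; in-air after throw: [b2@6:L b1@8:L]
Beat 2 (L): throw ball3 h=3 -> lands@5:R; in-air after throw: [b3@5:R b2@6:L b1@8:L]
Beat 3 (R): throw ball4 h=8 -> lands@11:R; in-air after throw: [b3@5:R b2@6:L b1@8:L b4@11:R]
Beat 4 (L): throw ball5 h=8 -> lands@12:L; in-air after throw: [b3@5:R b2@6:L b1@8:L b4@11:R b5@12:L]
Beat 5 (R): throw ball3 h=5 -> lands@10:L; in-air after throw: [b2@6:L b1@8:L b3@10:L b4@11:R b5@12:L]
Beat 6 (L): throw ball2 h=3 -> lands@9:R; in-air after throw: [b1@8:L b2@9:R b3@10:L b4@11:R b5@12:L]
Beat 7 (R): throw ball6 h=8 -> lands@15:R; in-air after throw: [b1@8:L b2@9:R b3@10:L b4@11:R b5@12:L b6@15:R]
Beat 8 (L): throw ball1 h=8 -> lands@16:L; in-air after throw: [b2@9:R b3@10:L b4@11:R b5@12:L b6@15:R b1@16:L]
Beat 9 (R): throw ball2 h=5 -> lands@14:L; in-air after throw: [b3@10:L b4@11:R b5@12:L b2@14:L b6@15:R b1@16:L]
Beat 10 (L): throw ball3 h=3 -> lands@13:R; in-air after throw: [b4@11:R b5@12:L b3@13:R b2@14:L b6@15:R b1@16:L]
Beat 11 (R): throw ball4 h=8 -> lands@19:R; in-air after throw: [b5@12:L b3@13:R b2@14:L b6@15:R b1@16:L b4@19:R]
Beat 12 (L): throw ball5 h=8 -> lands@20:L; in-air after throw: [b3@13:R b2@14:L b6@15:R b1@16:L b4@19:R b5@20:L]
Beat 13 (R): throw ball3 h=5 -> lands@18:L; in-air after throw: [b2@14:L b6@15:R b1@16:L b3@18:L b4@19:R b5@20:L]
Beat 14 (L): throw ball2 h=3 -> lands@17:R; in-air after throw: [b6@15:R b1@16:L b2@17:R b3@18:L b4@19:R b5@20:L]
Beat 15 (R): throw ball6 h=8 -> lands@23:R; in-air after throw: [b1@16:L b2@17:R b3@18:L b4@19:R b5@20:L b6@23:R]
Ball 4: thrown@3 h=8 -> first land @11; rethrown@11 h=8 -> second land @19

Answer: 11 19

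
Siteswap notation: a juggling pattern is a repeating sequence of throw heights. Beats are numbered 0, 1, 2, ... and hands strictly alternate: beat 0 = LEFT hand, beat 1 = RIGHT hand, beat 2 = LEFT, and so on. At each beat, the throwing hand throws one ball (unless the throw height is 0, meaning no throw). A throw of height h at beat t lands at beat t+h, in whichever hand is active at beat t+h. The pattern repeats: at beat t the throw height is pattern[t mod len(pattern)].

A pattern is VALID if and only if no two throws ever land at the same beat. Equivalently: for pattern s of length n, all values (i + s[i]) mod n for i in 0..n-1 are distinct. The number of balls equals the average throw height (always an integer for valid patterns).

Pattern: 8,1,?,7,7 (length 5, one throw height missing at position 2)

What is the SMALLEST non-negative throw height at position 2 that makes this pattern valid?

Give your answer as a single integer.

i=0: (0 + 8) mod 5 = 3
i=1: (1 + 1) mod 5 = 2
i=2: s[i]=? (unknown)
i=3: (3 + 7) mod 5 = 0
i=4: (4 + 7) mod 5 = 1
Known residues: [0, 1, 2, 3]; need a permutation of 0..4, so missing residue r = 4
Need (2 + s) mod 5 = 4; smallest s = (4 - 2) mod 5 = 2

Answer: 2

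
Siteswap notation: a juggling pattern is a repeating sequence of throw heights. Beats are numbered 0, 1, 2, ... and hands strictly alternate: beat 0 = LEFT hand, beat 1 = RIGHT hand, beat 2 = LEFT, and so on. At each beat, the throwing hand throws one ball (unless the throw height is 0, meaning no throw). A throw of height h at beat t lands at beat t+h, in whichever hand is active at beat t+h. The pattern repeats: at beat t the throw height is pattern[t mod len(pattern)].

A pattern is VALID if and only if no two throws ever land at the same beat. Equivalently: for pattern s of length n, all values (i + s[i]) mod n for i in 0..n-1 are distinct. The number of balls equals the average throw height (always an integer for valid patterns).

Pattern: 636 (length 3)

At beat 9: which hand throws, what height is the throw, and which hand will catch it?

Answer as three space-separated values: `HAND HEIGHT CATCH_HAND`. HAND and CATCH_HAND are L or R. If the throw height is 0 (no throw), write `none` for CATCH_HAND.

Answer: R 6 R

Derivation:
Beat 9: 9 mod 2 = 1, so hand = R
Throw height = pattern[9 mod 3] = pattern[0] = 6
Lands at beat 9+6=15, 15 mod 2 = 1, so catch hand = R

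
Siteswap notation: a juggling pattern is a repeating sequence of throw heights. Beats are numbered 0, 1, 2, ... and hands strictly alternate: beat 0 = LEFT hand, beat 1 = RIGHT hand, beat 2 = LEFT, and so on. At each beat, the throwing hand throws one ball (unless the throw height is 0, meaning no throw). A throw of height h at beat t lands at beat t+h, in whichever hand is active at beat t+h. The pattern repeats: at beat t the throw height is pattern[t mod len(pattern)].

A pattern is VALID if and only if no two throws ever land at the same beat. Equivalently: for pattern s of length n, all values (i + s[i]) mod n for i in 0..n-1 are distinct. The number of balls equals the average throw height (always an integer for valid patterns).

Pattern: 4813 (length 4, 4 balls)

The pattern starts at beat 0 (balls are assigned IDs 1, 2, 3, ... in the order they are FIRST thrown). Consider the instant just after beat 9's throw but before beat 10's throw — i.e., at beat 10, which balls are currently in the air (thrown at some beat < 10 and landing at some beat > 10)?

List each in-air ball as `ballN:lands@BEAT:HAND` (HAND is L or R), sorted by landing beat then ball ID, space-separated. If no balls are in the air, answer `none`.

Beat 0 (L): throw ball1 h=4 -> lands@4:L; in-air after throw: [b1@4:L]
Beat 1 (R): throw ball2 h=8 -> lands@9:R; in-air after throw: [b1@4:L b2@9:R]
Beat 2 (L): throw ball3 h=1 -> lands@3:R; in-air after throw: [b3@3:R b1@4:L b2@9:R]
Beat 3 (R): throw ball3 h=3 -> lands@6:L; in-air after throw: [b1@4:L b3@6:L b2@9:R]
Beat 4 (L): throw ball1 h=4 -> lands@8:L; in-air after throw: [b3@6:L b1@8:L b2@9:R]
Beat 5 (R): throw ball4 h=8 -> lands@13:R; in-air after throw: [b3@6:L b1@8:L b2@9:R b4@13:R]
Beat 6 (L): throw ball3 h=1 -> lands@7:R; in-air after throw: [b3@7:R b1@8:L b2@9:R b4@13:R]
Beat 7 (R): throw ball3 h=3 -> lands@10:L; in-air after throw: [b1@8:L b2@9:R b3@10:L b4@13:R]
Beat 8 (L): throw ball1 h=4 -> lands@12:L; in-air after throw: [b2@9:R b3@10:L b1@12:L b4@13:R]
Beat 9 (R): throw ball2 h=8 -> lands@17:R; in-air after throw: [b3@10:L b1@12:L b4@13:R b2@17:R]
Beat 10 (L): throw ball3 h=1 -> lands@11:R; in-air after throw: [b3@11:R b1@12:L b4@13:R b2@17:R]

Answer: ball1:lands@12:L ball4:lands@13:R ball2:lands@17:R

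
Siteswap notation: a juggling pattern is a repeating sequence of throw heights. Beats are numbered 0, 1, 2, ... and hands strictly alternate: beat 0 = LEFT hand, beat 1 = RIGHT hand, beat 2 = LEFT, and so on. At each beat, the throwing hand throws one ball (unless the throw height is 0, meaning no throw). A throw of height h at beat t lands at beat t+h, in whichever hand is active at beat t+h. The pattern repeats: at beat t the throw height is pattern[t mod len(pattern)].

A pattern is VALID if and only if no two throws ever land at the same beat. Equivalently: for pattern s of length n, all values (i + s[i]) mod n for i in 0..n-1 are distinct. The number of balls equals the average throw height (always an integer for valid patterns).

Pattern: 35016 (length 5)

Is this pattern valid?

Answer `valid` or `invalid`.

i=0: (i + s[i]) mod n = (0 + 3) mod 5 = 3
i=1: (i + s[i]) mod n = (1 + 5) mod 5 = 1
i=2: (i + s[i]) mod n = (2 + 0) mod 5 = 2
i=3: (i + s[i]) mod n = (3 + 1) mod 5 = 4
i=4: (i + s[i]) mod n = (4 + 6) mod 5 = 0
Residues: [3, 1, 2, 4, 0], distinct: True

Answer: valid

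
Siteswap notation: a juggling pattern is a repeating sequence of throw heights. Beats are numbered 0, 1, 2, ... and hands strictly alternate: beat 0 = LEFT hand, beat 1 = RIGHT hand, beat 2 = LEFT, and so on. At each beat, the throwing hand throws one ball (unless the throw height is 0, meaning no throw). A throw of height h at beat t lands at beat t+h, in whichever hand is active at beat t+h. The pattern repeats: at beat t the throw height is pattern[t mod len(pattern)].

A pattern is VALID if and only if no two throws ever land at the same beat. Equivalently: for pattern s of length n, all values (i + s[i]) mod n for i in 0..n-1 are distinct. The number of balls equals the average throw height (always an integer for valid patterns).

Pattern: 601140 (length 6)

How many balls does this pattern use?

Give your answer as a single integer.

Pattern = [6, 0, 1, 1, 4, 0], length n = 6
  position 0: throw height = 6, running sum = 6
  position 1: throw height = 0, running sum = 6
  position 2: throw height = 1, running sum = 7
  position 3: throw height = 1, running sum = 8
  position 4: throw height = 4, running sum = 12
  position 5: throw height = 0, running sum = 12
Total sum = 12; balls = sum / n = 12 / 6 = 2

Answer: 2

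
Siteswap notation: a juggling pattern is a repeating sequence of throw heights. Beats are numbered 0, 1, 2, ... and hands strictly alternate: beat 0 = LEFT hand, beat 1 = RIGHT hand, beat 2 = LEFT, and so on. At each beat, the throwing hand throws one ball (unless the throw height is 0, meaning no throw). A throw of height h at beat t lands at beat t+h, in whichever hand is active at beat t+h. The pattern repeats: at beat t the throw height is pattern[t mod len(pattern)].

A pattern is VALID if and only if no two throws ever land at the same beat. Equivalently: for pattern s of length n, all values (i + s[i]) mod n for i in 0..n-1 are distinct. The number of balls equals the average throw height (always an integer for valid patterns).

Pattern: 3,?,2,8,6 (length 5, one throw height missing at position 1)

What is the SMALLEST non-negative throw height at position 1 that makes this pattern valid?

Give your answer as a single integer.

i=0: (0 + 3) mod 5 = 3
i=1: s[i]=? (unknown)
i=2: (2 + 2) mod 5 = 4
i=3: (3 + 8) mod 5 = 1
i=4: (4 + 6) mod 5 = 0
Known residues: [0, 1, 3, 4]; need a permutation of 0..4, so missing residue r = 2
Need (1 + s) mod 5 = 2; smallest s = (2 - 1) mod 5 = 1

Answer: 1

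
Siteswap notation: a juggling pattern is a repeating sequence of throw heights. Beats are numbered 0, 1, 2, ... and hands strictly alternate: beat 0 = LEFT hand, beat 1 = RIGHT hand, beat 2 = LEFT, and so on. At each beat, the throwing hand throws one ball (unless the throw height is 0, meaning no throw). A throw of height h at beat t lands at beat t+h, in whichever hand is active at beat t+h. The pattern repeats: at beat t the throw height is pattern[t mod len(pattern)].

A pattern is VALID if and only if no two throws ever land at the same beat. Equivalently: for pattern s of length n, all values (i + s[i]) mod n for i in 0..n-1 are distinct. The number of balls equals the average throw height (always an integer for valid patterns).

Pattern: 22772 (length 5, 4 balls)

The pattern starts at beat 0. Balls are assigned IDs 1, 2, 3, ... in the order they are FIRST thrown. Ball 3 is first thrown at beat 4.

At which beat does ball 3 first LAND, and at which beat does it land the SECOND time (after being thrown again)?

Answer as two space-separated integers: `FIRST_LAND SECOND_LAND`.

Answer: 6 8

Derivation:
Beat 0 (L): throw ball1 h=2 -> lands@2:L; in-air after throw: [b1@2:L]
Beat 1 (R): throw ball2 h=2 -> lands@3:R; in-air after throw: [b1@2:L b2@3:R]
Beat 2 (L): throw ball1 h=7 -> lands@9:R; in-air after throw: [b2@3:R b1@9:R]
Beat 3 (R): throw ball2 h=7 -> lands@10:L; in-air after throw: [b1@9:R b2@10:L]
Beat 4 (L): throw ball3 h=2 -> lands@6:L; in-air after throw: [b3@6:L b1@9:R b2@10:L]
Beat 5 (R): throw ball4 h=2 -> lands@7:R; in-air after throw: [b3@6:L b4@7:R b1@9:R b2@10:L]
Beat 6 (L): throw ball3 h=2 -> lands@8:L; in-air after throw: [b4@7:R b3@8:L b1@9:R b2@10:L]
Beat 7 (R): throw ball4 h=7 -> lands@14:L; in-air after throw: [b3@8:L b1@9:R b2@10:L b4@14:L]
Beat 8 (L): throw ball3 h=7 -> lands@15:R; in-air after throw: [b1@9:R b2@10:L b4@14:L b3@15:R]
Ball 3: thrown@4 h=2 -> first land @6; rethrown@6 h=2 -> second land @8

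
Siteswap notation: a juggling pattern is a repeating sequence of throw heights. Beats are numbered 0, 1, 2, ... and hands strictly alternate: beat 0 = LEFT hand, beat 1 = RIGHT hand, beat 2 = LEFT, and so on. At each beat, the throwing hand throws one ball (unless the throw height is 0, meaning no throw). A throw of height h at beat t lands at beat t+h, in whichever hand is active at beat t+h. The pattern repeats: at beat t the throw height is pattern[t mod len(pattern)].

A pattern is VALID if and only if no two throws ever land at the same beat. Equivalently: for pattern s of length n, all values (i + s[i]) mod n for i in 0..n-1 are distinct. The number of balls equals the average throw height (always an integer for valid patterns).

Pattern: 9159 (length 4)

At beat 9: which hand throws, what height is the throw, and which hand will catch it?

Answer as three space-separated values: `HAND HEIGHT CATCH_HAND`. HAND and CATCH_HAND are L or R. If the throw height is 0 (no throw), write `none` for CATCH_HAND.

Beat 9: 9 mod 2 = 1, so hand = R
Throw height = pattern[9 mod 4] = pattern[1] = 1
Lands at beat 9+1=10, 10 mod 2 = 0, so catch hand = L

Answer: R 1 L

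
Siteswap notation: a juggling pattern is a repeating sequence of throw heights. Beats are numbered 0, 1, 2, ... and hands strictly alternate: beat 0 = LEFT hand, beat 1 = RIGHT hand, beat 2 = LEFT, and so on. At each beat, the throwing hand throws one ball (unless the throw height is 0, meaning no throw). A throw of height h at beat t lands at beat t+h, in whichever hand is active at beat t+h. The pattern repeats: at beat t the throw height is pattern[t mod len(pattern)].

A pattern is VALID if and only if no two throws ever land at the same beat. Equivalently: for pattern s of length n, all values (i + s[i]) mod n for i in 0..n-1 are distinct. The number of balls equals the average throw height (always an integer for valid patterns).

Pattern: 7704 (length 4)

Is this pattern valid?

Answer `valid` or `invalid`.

i=0: (i + s[i]) mod n = (0 + 7) mod 4 = 3
i=1: (i + s[i]) mod n = (1 + 7) mod 4 = 0
i=2: (i + s[i]) mod n = (2 + 0) mod 4 = 2
i=3: (i + s[i]) mod n = (3 + 4) mod 4 = 3
Residues: [3, 0, 2, 3], distinct: False

Answer: invalid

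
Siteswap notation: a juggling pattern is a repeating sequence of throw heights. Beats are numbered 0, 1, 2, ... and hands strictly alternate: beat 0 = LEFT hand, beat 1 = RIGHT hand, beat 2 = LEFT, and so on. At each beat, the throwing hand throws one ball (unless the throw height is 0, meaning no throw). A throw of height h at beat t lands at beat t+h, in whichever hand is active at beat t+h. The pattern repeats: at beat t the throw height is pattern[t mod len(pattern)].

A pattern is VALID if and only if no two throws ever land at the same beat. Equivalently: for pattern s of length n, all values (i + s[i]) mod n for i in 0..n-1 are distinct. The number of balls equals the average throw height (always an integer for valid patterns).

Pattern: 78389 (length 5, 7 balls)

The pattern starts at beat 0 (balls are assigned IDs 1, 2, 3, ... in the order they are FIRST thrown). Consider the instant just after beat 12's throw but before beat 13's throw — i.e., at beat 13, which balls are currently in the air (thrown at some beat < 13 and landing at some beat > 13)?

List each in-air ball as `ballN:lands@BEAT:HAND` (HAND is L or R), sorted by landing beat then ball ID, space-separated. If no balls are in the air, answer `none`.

Beat 0 (L): throw ball1 h=7 -> lands@7:R; in-air after throw: [b1@7:R]
Beat 1 (R): throw ball2 h=8 -> lands@9:R; in-air after throw: [b1@7:R b2@9:R]
Beat 2 (L): throw ball3 h=3 -> lands@5:R; in-air after throw: [b3@5:R b1@7:R b2@9:R]
Beat 3 (R): throw ball4 h=8 -> lands@11:R; in-air after throw: [b3@5:R b1@7:R b2@9:R b4@11:R]
Beat 4 (L): throw ball5 h=9 -> lands@13:R; in-air after throw: [b3@5:R b1@7:R b2@9:R b4@11:R b5@13:R]
Beat 5 (R): throw ball3 h=7 -> lands@12:L; in-air after throw: [b1@7:R b2@9:R b4@11:R b3@12:L b5@13:R]
Beat 6 (L): throw ball6 h=8 -> lands@14:L; in-air after throw: [b1@7:R b2@9:R b4@11:R b3@12:L b5@13:R b6@14:L]
Beat 7 (R): throw ball1 h=3 -> lands@10:L; in-air after throw: [b2@9:R b1@10:L b4@11:R b3@12:L b5@13:R b6@14:L]
Beat 8 (L): throw ball7 h=8 -> lands@16:L; in-air after throw: [b2@9:R b1@10:L b4@11:R b3@12:L b5@13:R b6@14:L b7@16:L]
Beat 9 (R): throw ball2 h=9 -> lands@18:L; in-air after throw: [b1@10:L b4@11:R b3@12:L b5@13:R b6@14:L b7@16:L b2@18:L]
Beat 10 (L): throw ball1 h=7 -> lands@17:R; in-air after throw: [b4@11:R b3@12:L b5@13:R b6@14:L b7@16:L b1@17:R b2@18:L]
Beat 11 (R): throw ball4 h=8 -> lands@19:R; in-air after throw: [b3@12:L b5@13:R b6@14:L b7@16:L b1@17:R b2@18:L b4@19:R]
Beat 12 (L): throw ball3 h=3 -> lands@15:R; in-air after throw: [b5@13:R b6@14:L b3@15:R b7@16:L b1@17:R b2@18:L b4@19:R]
Beat 13 (R): throw ball5 h=8 -> lands@21:R; in-air after throw: [b6@14:L b3@15:R b7@16:L b1@17:R b2@18:L b4@19:R b5@21:R]

Answer: ball6:lands@14:L ball3:lands@15:R ball7:lands@16:L ball1:lands@17:R ball2:lands@18:L ball4:lands@19:R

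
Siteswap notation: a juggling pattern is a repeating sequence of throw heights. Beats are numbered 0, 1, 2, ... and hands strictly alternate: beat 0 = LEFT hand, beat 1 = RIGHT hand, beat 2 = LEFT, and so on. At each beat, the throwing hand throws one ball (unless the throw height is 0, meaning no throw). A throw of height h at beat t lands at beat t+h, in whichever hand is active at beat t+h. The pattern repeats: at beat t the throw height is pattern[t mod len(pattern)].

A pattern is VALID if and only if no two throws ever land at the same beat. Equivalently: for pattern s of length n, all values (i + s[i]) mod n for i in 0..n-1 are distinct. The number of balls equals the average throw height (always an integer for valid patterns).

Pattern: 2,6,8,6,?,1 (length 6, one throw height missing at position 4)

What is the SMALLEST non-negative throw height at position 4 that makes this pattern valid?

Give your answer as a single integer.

i=0: (0 + 2) mod 6 = 2
i=1: (1 + 6) mod 6 = 1
i=2: (2 + 8) mod 6 = 4
i=3: (3 + 6) mod 6 = 3
i=4: s[i]=? (unknown)
i=5: (5 + 1) mod 6 = 0
Known residues: [0, 1, 2, 3, 4]; need a permutation of 0..5, so missing residue r = 5
Need (4 + s) mod 6 = 5; smallest s = (5 - 4) mod 6 = 1

Answer: 1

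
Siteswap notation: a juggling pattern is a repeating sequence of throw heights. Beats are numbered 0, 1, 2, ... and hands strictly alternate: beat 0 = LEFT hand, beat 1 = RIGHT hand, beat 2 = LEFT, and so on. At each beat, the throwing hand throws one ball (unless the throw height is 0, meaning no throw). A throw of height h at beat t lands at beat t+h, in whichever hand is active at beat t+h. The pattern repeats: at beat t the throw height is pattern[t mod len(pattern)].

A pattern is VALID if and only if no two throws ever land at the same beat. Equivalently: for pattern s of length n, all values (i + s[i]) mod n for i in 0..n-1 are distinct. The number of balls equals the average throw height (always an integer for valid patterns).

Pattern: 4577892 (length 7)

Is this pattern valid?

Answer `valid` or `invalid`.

i=0: (i + s[i]) mod n = (0 + 4) mod 7 = 4
i=1: (i + s[i]) mod n = (1 + 5) mod 7 = 6
i=2: (i + s[i]) mod n = (2 + 7) mod 7 = 2
i=3: (i + s[i]) mod n = (3 + 7) mod 7 = 3
i=4: (i + s[i]) mod n = (4 + 8) mod 7 = 5
i=5: (i + s[i]) mod n = (5 + 9) mod 7 = 0
i=6: (i + s[i]) mod n = (6 + 2) mod 7 = 1
Residues: [4, 6, 2, 3, 5, 0, 1], distinct: True

Answer: valid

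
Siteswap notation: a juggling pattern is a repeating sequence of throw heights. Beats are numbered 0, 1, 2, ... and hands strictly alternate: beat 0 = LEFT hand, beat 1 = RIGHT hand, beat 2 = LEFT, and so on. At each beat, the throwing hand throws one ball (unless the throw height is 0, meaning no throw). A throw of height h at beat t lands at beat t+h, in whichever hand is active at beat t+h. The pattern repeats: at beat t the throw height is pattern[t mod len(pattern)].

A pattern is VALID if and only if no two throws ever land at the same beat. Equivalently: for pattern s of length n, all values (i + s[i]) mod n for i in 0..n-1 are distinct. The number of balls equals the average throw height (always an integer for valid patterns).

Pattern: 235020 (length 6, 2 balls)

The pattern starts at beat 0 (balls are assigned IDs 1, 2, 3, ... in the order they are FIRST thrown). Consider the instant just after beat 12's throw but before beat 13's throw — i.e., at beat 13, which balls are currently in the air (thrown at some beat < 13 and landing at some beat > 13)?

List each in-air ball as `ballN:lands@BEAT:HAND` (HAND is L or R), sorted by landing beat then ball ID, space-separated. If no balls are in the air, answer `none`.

Answer: ball1:lands@14:L

Derivation:
Beat 0 (L): throw ball1 h=2 -> lands@2:L; in-air after throw: [b1@2:L]
Beat 1 (R): throw ball2 h=3 -> lands@4:L; in-air after throw: [b1@2:L b2@4:L]
Beat 2 (L): throw ball1 h=5 -> lands@7:R; in-air after throw: [b2@4:L b1@7:R]
Beat 4 (L): throw ball2 h=2 -> lands@6:L; in-air after throw: [b2@6:L b1@7:R]
Beat 6 (L): throw ball2 h=2 -> lands@8:L; in-air after throw: [b1@7:R b2@8:L]
Beat 7 (R): throw ball1 h=3 -> lands@10:L; in-air after throw: [b2@8:L b1@10:L]
Beat 8 (L): throw ball2 h=5 -> lands@13:R; in-air after throw: [b1@10:L b2@13:R]
Beat 10 (L): throw ball1 h=2 -> lands@12:L; in-air after throw: [b1@12:L b2@13:R]
Beat 12 (L): throw ball1 h=2 -> lands@14:L; in-air after throw: [b2@13:R b1@14:L]
Beat 13 (R): throw ball2 h=3 -> lands@16:L; in-air after throw: [b1@14:L b2@16:L]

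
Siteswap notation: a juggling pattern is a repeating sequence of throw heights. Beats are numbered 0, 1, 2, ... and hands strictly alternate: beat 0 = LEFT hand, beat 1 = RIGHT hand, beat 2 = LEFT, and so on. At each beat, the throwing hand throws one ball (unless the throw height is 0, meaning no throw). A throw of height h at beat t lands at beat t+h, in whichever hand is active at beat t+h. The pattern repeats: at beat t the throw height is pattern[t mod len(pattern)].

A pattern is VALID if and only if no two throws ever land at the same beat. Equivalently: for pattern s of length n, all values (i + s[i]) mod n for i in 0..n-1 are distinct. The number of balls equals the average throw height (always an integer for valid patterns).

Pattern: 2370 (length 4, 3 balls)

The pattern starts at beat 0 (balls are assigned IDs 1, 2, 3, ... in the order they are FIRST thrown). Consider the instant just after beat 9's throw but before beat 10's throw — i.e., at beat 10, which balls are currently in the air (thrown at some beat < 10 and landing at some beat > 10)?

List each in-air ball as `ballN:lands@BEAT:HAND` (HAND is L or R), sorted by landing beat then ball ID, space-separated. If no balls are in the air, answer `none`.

Answer: ball1:lands@12:L ball2:lands@13:R

Derivation:
Beat 0 (L): throw ball1 h=2 -> lands@2:L; in-air after throw: [b1@2:L]
Beat 1 (R): throw ball2 h=3 -> lands@4:L; in-air after throw: [b1@2:L b2@4:L]
Beat 2 (L): throw ball1 h=7 -> lands@9:R; in-air after throw: [b2@4:L b1@9:R]
Beat 4 (L): throw ball2 h=2 -> lands@6:L; in-air after throw: [b2@6:L b1@9:R]
Beat 5 (R): throw ball3 h=3 -> lands@8:L; in-air after throw: [b2@6:L b3@8:L b1@9:R]
Beat 6 (L): throw ball2 h=7 -> lands@13:R; in-air after throw: [b3@8:L b1@9:R b2@13:R]
Beat 8 (L): throw ball3 h=2 -> lands@10:L; in-air after throw: [b1@9:R b3@10:L b2@13:R]
Beat 9 (R): throw ball1 h=3 -> lands@12:L; in-air after throw: [b3@10:L b1@12:L b2@13:R]
Beat 10 (L): throw ball3 h=7 -> lands@17:R; in-air after throw: [b1@12:L b2@13:R b3@17:R]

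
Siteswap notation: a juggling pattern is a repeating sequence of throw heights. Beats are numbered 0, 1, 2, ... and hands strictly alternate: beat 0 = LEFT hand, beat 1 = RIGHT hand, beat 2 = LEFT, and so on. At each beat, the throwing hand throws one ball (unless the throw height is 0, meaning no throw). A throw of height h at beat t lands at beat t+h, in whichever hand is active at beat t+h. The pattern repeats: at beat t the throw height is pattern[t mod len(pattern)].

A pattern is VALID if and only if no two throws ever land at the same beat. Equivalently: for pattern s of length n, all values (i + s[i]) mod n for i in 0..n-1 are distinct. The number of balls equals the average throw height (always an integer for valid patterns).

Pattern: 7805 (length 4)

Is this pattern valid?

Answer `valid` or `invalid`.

Answer: valid

Derivation:
i=0: (i + s[i]) mod n = (0 + 7) mod 4 = 3
i=1: (i + s[i]) mod n = (1 + 8) mod 4 = 1
i=2: (i + s[i]) mod n = (2 + 0) mod 4 = 2
i=3: (i + s[i]) mod n = (3 + 5) mod 4 = 0
Residues: [3, 1, 2, 0], distinct: True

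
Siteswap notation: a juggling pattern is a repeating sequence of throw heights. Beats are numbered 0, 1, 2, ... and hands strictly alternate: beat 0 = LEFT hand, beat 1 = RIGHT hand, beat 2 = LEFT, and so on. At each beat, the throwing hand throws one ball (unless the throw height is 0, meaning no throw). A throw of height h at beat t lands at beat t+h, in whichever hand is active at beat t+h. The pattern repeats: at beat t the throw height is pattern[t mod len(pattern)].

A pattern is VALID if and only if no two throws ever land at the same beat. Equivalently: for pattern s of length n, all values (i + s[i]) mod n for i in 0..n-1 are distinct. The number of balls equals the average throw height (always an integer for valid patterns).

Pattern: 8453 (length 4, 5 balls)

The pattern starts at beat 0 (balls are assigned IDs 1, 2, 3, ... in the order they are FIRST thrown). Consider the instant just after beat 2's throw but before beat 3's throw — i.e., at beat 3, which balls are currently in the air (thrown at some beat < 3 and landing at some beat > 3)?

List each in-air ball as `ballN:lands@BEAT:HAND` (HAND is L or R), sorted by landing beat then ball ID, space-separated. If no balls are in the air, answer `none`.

Beat 0 (L): throw ball1 h=8 -> lands@8:L; in-air after throw: [b1@8:L]
Beat 1 (R): throw ball2 h=4 -> lands@5:R; in-air after throw: [b2@5:R b1@8:L]
Beat 2 (L): throw ball3 h=5 -> lands@7:R; in-air after throw: [b2@5:R b3@7:R b1@8:L]
Beat 3 (R): throw ball4 h=3 -> lands@6:L; in-air after throw: [b2@5:R b4@6:L b3@7:R b1@8:L]

Answer: ball2:lands@5:R ball3:lands@7:R ball1:lands@8:L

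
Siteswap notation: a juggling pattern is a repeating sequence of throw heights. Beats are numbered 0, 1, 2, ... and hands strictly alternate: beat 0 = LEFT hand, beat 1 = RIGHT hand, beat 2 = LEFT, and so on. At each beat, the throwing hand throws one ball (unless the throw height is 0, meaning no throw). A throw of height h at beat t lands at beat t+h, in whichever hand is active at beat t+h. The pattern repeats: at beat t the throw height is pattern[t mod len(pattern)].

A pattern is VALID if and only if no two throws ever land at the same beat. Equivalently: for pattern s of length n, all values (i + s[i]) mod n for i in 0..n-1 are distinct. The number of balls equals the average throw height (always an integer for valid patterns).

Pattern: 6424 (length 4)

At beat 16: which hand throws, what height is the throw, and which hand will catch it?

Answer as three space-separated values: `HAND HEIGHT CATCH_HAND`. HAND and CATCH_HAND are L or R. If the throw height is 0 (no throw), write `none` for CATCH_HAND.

Beat 16: 16 mod 2 = 0, so hand = L
Throw height = pattern[16 mod 4] = pattern[0] = 6
Lands at beat 16+6=22, 22 mod 2 = 0, so catch hand = L

Answer: L 6 L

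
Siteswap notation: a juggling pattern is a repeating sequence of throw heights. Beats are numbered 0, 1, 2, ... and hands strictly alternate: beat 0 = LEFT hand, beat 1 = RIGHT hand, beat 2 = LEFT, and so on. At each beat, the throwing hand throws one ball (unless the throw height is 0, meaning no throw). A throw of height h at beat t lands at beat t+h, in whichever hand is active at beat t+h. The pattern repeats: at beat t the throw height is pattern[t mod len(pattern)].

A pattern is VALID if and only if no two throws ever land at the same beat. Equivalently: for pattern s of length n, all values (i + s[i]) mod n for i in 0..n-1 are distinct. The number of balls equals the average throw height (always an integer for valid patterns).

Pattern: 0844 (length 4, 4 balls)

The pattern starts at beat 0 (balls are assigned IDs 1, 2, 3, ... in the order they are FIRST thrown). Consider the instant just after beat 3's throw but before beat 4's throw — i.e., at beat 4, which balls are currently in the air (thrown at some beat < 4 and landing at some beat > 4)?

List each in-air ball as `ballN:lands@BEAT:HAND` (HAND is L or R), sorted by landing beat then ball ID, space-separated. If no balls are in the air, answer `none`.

Beat 1 (R): throw ball1 h=8 -> lands@9:R; in-air after throw: [b1@9:R]
Beat 2 (L): throw ball2 h=4 -> lands@6:L; in-air after throw: [b2@6:L b1@9:R]
Beat 3 (R): throw ball3 h=4 -> lands@7:R; in-air after throw: [b2@6:L b3@7:R b1@9:R]

Answer: ball2:lands@6:L ball3:lands@7:R ball1:lands@9:R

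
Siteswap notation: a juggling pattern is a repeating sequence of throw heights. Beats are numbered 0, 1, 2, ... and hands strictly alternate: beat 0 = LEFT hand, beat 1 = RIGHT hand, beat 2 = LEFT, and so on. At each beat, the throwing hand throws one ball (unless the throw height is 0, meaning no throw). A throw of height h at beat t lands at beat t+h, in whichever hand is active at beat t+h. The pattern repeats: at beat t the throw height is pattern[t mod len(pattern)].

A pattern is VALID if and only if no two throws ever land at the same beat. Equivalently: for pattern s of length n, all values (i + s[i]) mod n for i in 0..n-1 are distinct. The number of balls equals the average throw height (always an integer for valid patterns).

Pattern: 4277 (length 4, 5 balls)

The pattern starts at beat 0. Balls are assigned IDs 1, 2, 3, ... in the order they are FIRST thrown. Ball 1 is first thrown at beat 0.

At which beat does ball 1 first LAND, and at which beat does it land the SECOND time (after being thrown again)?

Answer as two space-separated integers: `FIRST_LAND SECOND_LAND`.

Beat 0 (L): throw ball1 h=4 -> lands@4:L; in-air after throw: [b1@4:L]
Beat 1 (R): throw ball2 h=2 -> lands@3:R; in-air after throw: [b2@3:R b1@4:L]
Beat 2 (L): throw ball3 h=7 -> lands@9:R; in-air after throw: [b2@3:R b1@4:L b3@9:R]
Beat 3 (R): throw ball2 h=7 -> lands@10:L; in-air after throw: [b1@4:L b3@9:R b2@10:L]
Beat 4 (L): throw ball1 h=4 -> lands@8:L; in-air after throw: [b1@8:L b3@9:R b2@10:L]
Beat 5 (R): throw ball4 h=2 -> lands@7:R; in-air after throw: [b4@7:R b1@8:L b3@9:R b2@10:L]
Beat 6 (L): throw ball5 h=7 -> lands@13:R; in-air after throw: [b4@7:R b1@8:L b3@9:R b2@10:L b5@13:R]
Beat 7 (R): throw ball4 h=7 -> lands@14:L; in-air after throw: [b1@8:L b3@9:R b2@10:L b5@13:R b4@14:L]
Beat 8 (L): throw ball1 h=4 -> lands@12:L; in-air after throw: [b3@9:R b2@10:L b1@12:L b5@13:R b4@14:L]
Ball 1: thrown@0 h=4 -> first land @4; rethrown@4 h=4 -> second land @8

Answer: 4 8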